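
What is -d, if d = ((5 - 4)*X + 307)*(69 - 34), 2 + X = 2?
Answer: -10745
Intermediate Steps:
X = 0 (X = -2 + 2 = 0)
d = 10745 (d = ((5 - 4)*0 + 307)*(69 - 34) = (1*0 + 307)*35 = (0 + 307)*35 = 307*35 = 10745)
-d = -1*10745 = -10745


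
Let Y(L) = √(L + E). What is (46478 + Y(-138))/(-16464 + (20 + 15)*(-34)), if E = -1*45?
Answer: -23239/8827 - I*√183/17654 ≈ -2.6327 - 0.00076627*I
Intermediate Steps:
E = -45
Y(L) = √(-45 + L) (Y(L) = √(L - 45) = √(-45 + L))
(46478 + Y(-138))/(-16464 + (20 + 15)*(-34)) = (46478 + √(-45 - 138))/(-16464 + (20 + 15)*(-34)) = (46478 + √(-183))/(-16464 + 35*(-34)) = (46478 + I*√183)/(-16464 - 1190) = (46478 + I*√183)/(-17654) = (46478 + I*√183)*(-1/17654) = -23239/8827 - I*√183/17654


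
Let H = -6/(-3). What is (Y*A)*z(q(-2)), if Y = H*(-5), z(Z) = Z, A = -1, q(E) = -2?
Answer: -20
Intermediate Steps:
H = 2 (H = -6*(-1/3) = 2)
Y = -10 (Y = 2*(-5) = -10)
(Y*A)*z(q(-2)) = -10*(-1)*(-2) = 10*(-2) = -20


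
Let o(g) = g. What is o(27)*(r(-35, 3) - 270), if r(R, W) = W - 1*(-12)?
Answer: -6885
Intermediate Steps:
r(R, W) = 12 + W (r(R, W) = W + 12 = 12 + W)
o(27)*(r(-35, 3) - 270) = 27*((12 + 3) - 270) = 27*(15 - 270) = 27*(-255) = -6885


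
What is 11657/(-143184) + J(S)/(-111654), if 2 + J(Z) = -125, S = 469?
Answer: -213894385/2664511056 ≈ -0.080275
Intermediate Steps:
J(Z) = -127 (J(Z) = -2 - 125 = -127)
11657/(-143184) + J(S)/(-111654) = 11657/(-143184) - 127/(-111654) = 11657*(-1/143184) - 127*(-1/111654) = -11657/143184 + 127/111654 = -213894385/2664511056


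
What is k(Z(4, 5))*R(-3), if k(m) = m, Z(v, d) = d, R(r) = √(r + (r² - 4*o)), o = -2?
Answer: 5*√14 ≈ 18.708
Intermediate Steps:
R(r) = √(8 + r + r²) (R(r) = √(r + (r² - 4*(-2))) = √(r + (r² + 8)) = √(r + (8 + r²)) = √(8 + r + r²))
k(Z(4, 5))*R(-3) = 5*√(8 - 3 + (-3)²) = 5*√(8 - 3 + 9) = 5*√14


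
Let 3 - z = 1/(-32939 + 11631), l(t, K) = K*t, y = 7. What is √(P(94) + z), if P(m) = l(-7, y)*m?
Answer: I*√522476011421/10654 ≈ 67.845*I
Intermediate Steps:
z = 63925/21308 (z = 3 - 1/(-32939 + 11631) = 3 - 1/(-21308) = 3 - 1*(-1/21308) = 3 + 1/21308 = 63925/21308 ≈ 3.0000)
P(m) = -49*m (P(m) = (7*(-7))*m = -49*m)
√(P(94) + z) = √(-49*94 + 63925/21308) = √(-4606 + 63925/21308) = √(-98080723/21308) = I*√522476011421/10654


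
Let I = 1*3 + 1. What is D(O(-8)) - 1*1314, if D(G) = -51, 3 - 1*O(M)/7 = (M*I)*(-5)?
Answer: -1365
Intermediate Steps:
I = 4 (I = 3 + 1 = 4)
O(M) = 21 + 140*M (O(M) = 21 - 7*M*4*(-5) = 21 - 7*4*M*(-5) = 21 - (-140)*M = 21 + 140*M)
D(O(-8)) - 1*1314 = -51 - 1*1314 = -51 - 1314 = -1365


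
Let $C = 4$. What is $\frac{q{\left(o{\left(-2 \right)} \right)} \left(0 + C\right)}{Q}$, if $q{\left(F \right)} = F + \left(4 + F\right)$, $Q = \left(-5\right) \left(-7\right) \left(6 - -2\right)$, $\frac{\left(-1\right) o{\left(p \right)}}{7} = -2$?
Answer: $\frac{16}{35} \approx 0.45714$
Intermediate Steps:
$o{\left(p \right)} = 14$ ($o{\left(p \right)} = \left(-7\right) \left(-2\right) = 14$)
$Q = 280$ ($Q = 35 \left(6 + 2\right) = 35 \cdot 8 = 280$)
$q{\left(F \right)} = 4 + 2 F$
$\frac{q{\left(o{\left(-2 \right)} \right)} \left(0 + C\right)}{Q} = \frac{\left(4 + 2 \cdot 14\right) \left(0 + 4\right)}{280} = \left(4 + 28\right) 4 \cdot \frac{1}{280} = 32 \cdot 4 \cdot \frac{1}{280} = 128 \cdot \frac{1}{280} = \frac{16}{35}$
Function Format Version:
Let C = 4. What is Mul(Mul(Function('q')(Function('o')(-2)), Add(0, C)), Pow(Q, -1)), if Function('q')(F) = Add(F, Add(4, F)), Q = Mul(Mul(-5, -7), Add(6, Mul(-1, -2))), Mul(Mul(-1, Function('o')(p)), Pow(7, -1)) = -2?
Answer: Rational(16, 35) ≈ 0.45714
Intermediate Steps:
Function('o')(p) = 14 (Function('o')(p) = Mul(-7, -2) = 14)
Q = 280 (Q = Mul(35, Add(6, 2)) = Mul(35, 8) = 280)
Function('q')(F) = Add(4, Mul(2, F))
Mul(Mul(Function('q')(Function('o')(-2)), Add(0, C)), Pow(Q, -1)) = Mul(Mul(Add(4, Mul(2, 14)), Add(0, 4)), Pow(280, -1)) = Mul(Mul(Add(4, 28), 4), Rational(1, 280)) = Mul(Mul(32, 4), Rational(1, 280)) = Mul(128, Rational(1, 280)) = Rational(16, 35)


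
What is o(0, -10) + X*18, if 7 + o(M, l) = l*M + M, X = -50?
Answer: -907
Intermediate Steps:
o(M, l) = -7 + M + M*l (o(M, l) = -7 + (l*M + M) = -7 + (M*l + M) = -7 + (M + M*l) = -7 + M + M*l)
o(0, -10) + X*18 = (-7 + 0 + 0*(-10)) - 50*18 = (-7 + 0 + 0) - 900 = -7 - 900 = -907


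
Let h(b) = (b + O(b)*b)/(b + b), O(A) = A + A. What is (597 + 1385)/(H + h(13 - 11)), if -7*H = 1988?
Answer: -3964/563 ≈ -7.0409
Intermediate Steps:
H = -284 (H = -1/7*1988 = -284)
O(A) = 2*A
h(b) = (b + 2*b**2)/(2*b) (h(b) = (b + (2*b)*b)/(b + b) = (b + 2*b**2)/((2*b)) = (b + 2*b**2)*(1/(2*b)) = (b + 2*b**2)/(2*b))
(597 + 1385)/(H + h(13 - 11)) = (597 + 1385)/(-284 + (1/2 + (13 - 11))) = 1982/(-284 + (1/2 + 2)) = 1982/(-284 + 5/2) = 1982/(-563/2) = 1982*(-2/563) = -3964/563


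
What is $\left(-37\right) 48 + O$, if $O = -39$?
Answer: $-1815$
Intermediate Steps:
$\left(-37\right) 48 + O = \left(-37\right) 48 - 39 = -1776 - 39 = -1815$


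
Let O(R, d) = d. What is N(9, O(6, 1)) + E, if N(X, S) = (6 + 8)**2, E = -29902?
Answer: -29706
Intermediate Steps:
N(X, S) = 196 (N(X, S) = 14**2 = 196)
N(9, O(6, 1)) + E = 196 - 29902 = -29706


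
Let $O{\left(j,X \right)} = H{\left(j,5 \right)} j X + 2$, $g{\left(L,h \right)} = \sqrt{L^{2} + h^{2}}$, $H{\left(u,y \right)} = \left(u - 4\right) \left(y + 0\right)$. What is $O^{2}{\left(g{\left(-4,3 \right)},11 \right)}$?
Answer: $76729$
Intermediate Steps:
$H{\left(u,y \right)} = y \left(-4 + u\right)$ ($H{\left(u,y \right)} = \left(-4 + u\right) y = y \left(-4 + u\right)$)
$O{\left(j,X \right)} = 2 + X j \left(-20 + 5 j\right)$ ($O{\left(j,X \right)} = 5 \left(-4 + j\right) j X + 2 = \left(-20 + 5 j\right) j X + 2 = j \left(-20 + 5 j\right) X + 2 = X j \left(-20 + 5 j\right) + 2 = 2 + X j \left(-20 + 5 j\right)$)
$O^{2}{\left(g{\left(-4,3 \right)},11 \right)} = \left(2 + 5 \cdot 11 \sqrt{\left(-4\right)^{2} + 3^{2}} \left(-4 + \sqrt{\left(-4\right)^{2} + 3^{2}}\right)\right)^{2} = \left(2 + 5 \cdot 11 \sqrt{16 + 9} \left(-4 + \sqrt{16 + 9}\right)\right)^{2} = \left(2 + 5 \cdot 11 \sqrt{25} \left(-4 + \sqrt{25}\right)\right)^{2} = \left(2 + 5 \cdot 11 \cdot 5 \left(-4 + 5\right)\right)^{2} = \left(2 + 5 \cdot 11 \cdot 5 \cdot 1\right)^{2} = \left(2 + 275\right)^{2} = 277^{2} = 76729$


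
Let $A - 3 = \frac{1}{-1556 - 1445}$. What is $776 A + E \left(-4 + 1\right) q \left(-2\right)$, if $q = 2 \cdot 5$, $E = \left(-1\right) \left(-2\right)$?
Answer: $\frac{7345672}{3001} \approx 2447.7$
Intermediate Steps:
$E = 2$
$q = 10$
$A = \frac{9002}{3001}$ ($A = 3 + \frac{1}{-1556 - 1445} = 3 + \frac{1}{-3001} = 3 - \frac{1}{3001} = \frac{9002}{3001} \approx 2.9997$)
$776 A + E \left(-4 + 1\right) q \left(-2\right) = 776 \cdot \frac{9002}{3001} + 2 \left(-4 + 1\right) 10 \left(-2\right) = \frac{6985552}{3001} + 2 \left(\left(-3\right) 10\right) \left(-2\right) = \frac{6985552}{3001} + 2 \left(-30\right) \left(-2\right) = \frac{6985552}{3001} - -120 = \frac{6985552}{3001} + 120 = \frac{7345672}{3001}$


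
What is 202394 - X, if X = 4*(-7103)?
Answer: 230806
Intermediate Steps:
X = -28412
202394 - X = 202394 - 1*(-28412) = 202394 + 28412 = 230806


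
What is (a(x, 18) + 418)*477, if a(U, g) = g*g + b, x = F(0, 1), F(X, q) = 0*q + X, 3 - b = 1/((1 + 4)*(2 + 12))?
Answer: 24875073/70 ≈ 3.5536e+5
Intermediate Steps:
b = 209/70 (b = 3 - 1/((1 + 4)*(2 + 12)) = 3 - 1/(5*14) = 3 - 1/70 = 209/70 ≈ 2.9857)
F(X, q) = X (F(X, q) = 0 + X = X)
x = 0
a(U, g) = 209/70 + g² (a(U, g) = g*g + 209/70 = g² + 209/70 = 209/70 + g²)
(a(x, 18) + 418)*477 = ((209/70 + 18²) + 418)*477 = ((209/70 + 324) + 418)*477 = (22889/70 + 418)*477 = (52149/70)*477 = 24875073/70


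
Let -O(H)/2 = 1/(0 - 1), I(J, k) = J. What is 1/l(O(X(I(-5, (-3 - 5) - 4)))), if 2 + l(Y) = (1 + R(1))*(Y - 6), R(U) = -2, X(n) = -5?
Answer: ½ ≈ 0.50000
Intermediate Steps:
O(H) = 2 (O(H) = -2/(0 - 1) = -2/(-1) = -2*(-1) = 2)
l(Y) = 4 - Y (l(Y) = -2 + (1 - 2)*(Y - 6) = -2 - (-6 + Y) = -2 + (6 - Y) = 4 - Y)
1/l(O(X(I(-5, (-3 - 5) - 4)))) = 1/(4 - 1*2) = 1/(4 - 2) = 1/2 = ½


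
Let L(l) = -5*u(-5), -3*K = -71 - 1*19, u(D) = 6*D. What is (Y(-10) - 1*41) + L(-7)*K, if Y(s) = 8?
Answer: 4467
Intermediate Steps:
K = 30 (K = -(-71 - 1*19)/3 = -(-71 - 19)/3 = -⅓*(-90) = 30)
L(l) = 150 (L(l) = -30*(-5) = -5*(-30) = 150)
(Y(-10) - 1*41) + L(-7)*K = (8 - 1*41) + 150*30 = (8 - 41) + 4500 = -33 + 4500 = 4467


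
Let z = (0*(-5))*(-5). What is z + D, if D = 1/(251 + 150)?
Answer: 1/401 ≈ 0.0024938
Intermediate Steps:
D = 1/401 ≈ 0.0024938
z = 0 (z = 0*(-5) = 0)
z + D = 0 + 1/401 = 1/401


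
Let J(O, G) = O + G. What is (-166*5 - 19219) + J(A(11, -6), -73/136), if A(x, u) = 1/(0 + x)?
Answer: -29993971/1496 ≈ -20049.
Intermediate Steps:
A(x, u) = 1/x
J(O, G) = G + O
(-166*5 - 19219) + J(A(11, -6), -73/136) = (-166*5 - 19219) + (-73/136 + 1/11) = (-830 - 19219) + (-73*1/136 + 1/11) = -20049 + (-73/136 + 1/11) = -20049 - 667/1496 = -29993971/1496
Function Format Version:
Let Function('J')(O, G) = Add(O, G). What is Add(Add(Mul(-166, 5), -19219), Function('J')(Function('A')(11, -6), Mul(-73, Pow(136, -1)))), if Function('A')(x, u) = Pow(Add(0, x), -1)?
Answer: Rational(-29993971, 1496) ≈ -20049.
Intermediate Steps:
Function('A')(x, u) = Pow(x, -1)
Function('J')(O, G) = Add(G, O)
Add(Add(Mul(-166, 5), -19219), Function('J')(Function('A')(11, -6), Mul(-73, Pow(136, -1)))) = Add(Add(Mul(-166, 5), -19219), Add(Mul(-73, Pow(136, -1)), Pow(11, -1))) = Add(Add(-830, -19219), Add(Mul(-73, Rational(1, 136)), Rational(1, 11))) = Add(-20049, Add(Rational(-73, 136), Rational(1, 11))) = Add(-20049, Rational(-667, 1496)) = Rational(-29993971, 1496)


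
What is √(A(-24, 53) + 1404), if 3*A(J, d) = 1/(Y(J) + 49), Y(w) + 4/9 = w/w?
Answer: √279279402/446 ≈ 37.470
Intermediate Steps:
Y(w) = 5/9 (Y(w) = -4/9 + w/w = -4/9 + 1 = 5/9)
A(J, d) = 3/446 (A(J, d) = 1/(3*(5/9 + 49)) = 1/(3*(446/9)) = (⅓)*(9/446) = 3/446)
√(A(-24, 53) + 1404) = √(3/446 + 1404) = √(626187/446) = √279279402/446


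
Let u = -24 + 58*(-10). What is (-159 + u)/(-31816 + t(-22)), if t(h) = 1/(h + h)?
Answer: 33572/1399905 ≈ 0.023982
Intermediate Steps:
u = -604 (u = -24 - 580 = -604)
t(h) = 1/(2*h)
(-159 + u)/(-31816 + t(-22)) = (-159 - 604)/(-31816 + (½)/(-22)) = -763/(-31816 + (½)*(-1/22)) = -763/(-31816 - 1/44) = -763/(-1399905/44) = -763*(-44/1399905) = 33572/1399905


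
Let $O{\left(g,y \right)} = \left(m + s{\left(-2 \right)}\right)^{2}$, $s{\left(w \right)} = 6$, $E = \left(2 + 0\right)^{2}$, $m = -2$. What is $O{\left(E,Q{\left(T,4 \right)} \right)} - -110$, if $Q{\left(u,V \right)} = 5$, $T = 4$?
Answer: $126$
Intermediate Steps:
$E = 4$ ($E = 2^{2} = 4$)
$O{\left(g,y \right)} = 16$ ($O{\left(g,y \right)} = \left(-2 + 6\right)^{2} = 4^{2} = 16$)
$O{\left(E,Q{\left(T,4 \right)} \right)} - -110 = 16 - -110 = 16 + 110 = 126$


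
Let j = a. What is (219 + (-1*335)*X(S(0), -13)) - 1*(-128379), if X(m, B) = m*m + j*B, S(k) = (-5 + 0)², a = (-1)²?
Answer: -76422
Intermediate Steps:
a = 1
S(k) = 25 (S(k) = (-5)² = 25)
j = 1
X(m, B) = B + m² (X(m, B) = m*m + 1*B = m² + B = B + m²)
(219 + (-1*335)*X(S(0), -13)) - 1*(-128379) = (219 + (-1*335)*(-13 + 25²)) - 1*(-128379) = (219 - 335*(-13 + 625)) + 128379 = (219 - 335*612) + 128379 = (219 - 205020) + 128379 = -204801 + 128379 = -76422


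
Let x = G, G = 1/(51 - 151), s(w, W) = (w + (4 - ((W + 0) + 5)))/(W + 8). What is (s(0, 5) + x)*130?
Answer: -613/10 ≈ -61.300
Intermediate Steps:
s(w, W) = (-1 + w - W)/(8 + W) (s(w, W) = (w + (4 - (W + 5)))/(8 + W) = (w + (4 - (5 + W)))/(8 + W) = (w + (4 + (-5 - W)))/(8 + W) = (w + (-1 - W))/(8 + W) = (-1 + w - W)/(8 + W))
G = -1/100 (G = 1/(-100) = -1/100 ≈ -0.010000)
x = -1/100 ≈ -0.010000
(s(0, 5) + x)*130 = ((-1 + 0 - 1*5)/(8 + 5) - 1/100)*130 = ((-1 + 0 - 5)/13 - 1/100)*130 = ((1/13)*(-6) - 1/100)*130 = (-6/13 - 1/100)*130 = -613/1300*130 = -613/10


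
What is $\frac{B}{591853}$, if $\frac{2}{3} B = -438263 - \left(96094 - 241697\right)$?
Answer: $- \frac{438990}{591853} \approx -0.74172$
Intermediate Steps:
$B = -438990$ ($B = \frac{3 \left(-438263 - \left(96094 - 241697\right)\right)}{2} = \frac{3 \left(-438263 - -145603\right)}{2} = \frac{3 \left(-438263 + 145603\right)}{2} = \frac{3}{2} \left(-292660\right) = -438990$)
$\frac{B}{591853} = - \frac{438990}{591853}$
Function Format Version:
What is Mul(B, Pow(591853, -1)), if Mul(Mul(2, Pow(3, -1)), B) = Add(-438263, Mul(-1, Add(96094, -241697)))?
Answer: Rational(-438990, 591853) ≈ -0.74172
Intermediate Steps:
B = -438990 (B = Mul(Rational(3, 2), Add(-438263, Mul(-1, Add(96094, -241697)))) = Mul(Rational(3, 2), Add(-438263, Mul(-1, -145603))) = Mul(Rational(3, 2), Add(-438263, 145603)) = Mul(Rational(3, 2), -292660) = -438990)
Mul(B, Pow(591853, -1)) = Mul(-438990, Pow(591853, -1)) = Mul(-438990, Rational(1, 591853)) = Rational(-438990, 591853)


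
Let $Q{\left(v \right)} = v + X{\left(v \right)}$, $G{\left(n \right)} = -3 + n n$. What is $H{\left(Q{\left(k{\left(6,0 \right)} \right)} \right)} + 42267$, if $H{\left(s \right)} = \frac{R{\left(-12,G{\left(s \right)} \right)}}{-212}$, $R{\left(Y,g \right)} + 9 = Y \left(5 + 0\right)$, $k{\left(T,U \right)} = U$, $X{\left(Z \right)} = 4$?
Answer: $\frac{8960673}{212} \approx 42267.0$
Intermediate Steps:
$G{\left(n \right)} = -3 + n^{2}$
$R{\left(Y,g \right)} = -9 + 5 Y$ ($R{\left(Y,g \right)} = -9 + Y \left(5 + 0\right) = -9 + Y 5 = -9 + 5 Y$)
$Q{\left(v \right)} = 4 + v$ ($Q{\left(v \right)} = v + 4 = 4 + v$)
$H{\left(s \right)} = \frac{69}{212}$ ($H{\left(s \right)} = \frac{-9 + 5 \left(-12\right)}{-212} = \left(-9 - 60\right) \left(- \frac{1}{212}\right) = \left(-69\right) \left(- \frac{1}{212}\right) = \frac{69}{212}$)
$H{\left(Q{\left(k{\left(6,0 \right)} \right)} \right)} + 42267 = \frac{69}{212} + 42267 = \frac{8960673}{212}$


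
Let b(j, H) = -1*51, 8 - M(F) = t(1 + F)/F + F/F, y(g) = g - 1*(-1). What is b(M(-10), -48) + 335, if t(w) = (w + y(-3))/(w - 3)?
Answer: 284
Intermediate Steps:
y(g) = 1 + g (y(g) = g + 1 = 1 + g)
t(w) = (-2 + w)/(-3 + w) (t(w) = (w + (1 - 3))/(w - 3) = (w - 2)/(-3 + w) = (-2 + w)/(-3 + w))
M(F) = 7 - (-1 + F)/(F*(-2 + F)) (M(F) = 8 - (((-2 + (1 + F))/(-3 + (1 + F)))/F + F/F) = 8 - (((-1 + F)/(-2 + F))/F + 1) = 8 - ((-1 + F)/(F*(-2 + F)) + 1) = 8 - (1 + (-1 + F)/(F*(-2 + F))) = 8 + (-1 - (-1 + F)/(F*(-2 + F))) = 7 - (-1 + F)/(F*(-2 + F)))
b(j, H) = -51
b(M(-10), -48) + 335 = -51 + 335 = 284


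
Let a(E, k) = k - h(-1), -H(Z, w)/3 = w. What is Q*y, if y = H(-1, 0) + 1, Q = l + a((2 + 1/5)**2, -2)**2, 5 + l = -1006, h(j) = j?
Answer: -1010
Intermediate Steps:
H(Z, w) = -3*w
a(E, k) = 1 + k (a(E, k) = k - 1*(-1) = k + 1 = 1 + k)
l = -1011 (l = -5 - 1006 = -1011)
Q = -1010 (Q = -1011 + (1 - 2)**2 = -1011 + (-1)**2 = -1011 + 1 = -1010)
y = 1 (y = -3*0 + 1 = 0 + 1 = 1)
Q*y = -1010*1 = -1010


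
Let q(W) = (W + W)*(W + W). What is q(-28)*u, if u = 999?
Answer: 3132864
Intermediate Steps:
q(W) = 4*W**2 (q(W) = (2*W)*(2*W) = 4*W**2)
q(-28)*u = (4*(-28)**2)*999 = (4*784)*999 = 3136*999 = 3132864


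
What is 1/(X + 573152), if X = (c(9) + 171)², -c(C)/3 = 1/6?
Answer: 4/2408889 ≈ 1.6605e-6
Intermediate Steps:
c(C) = -½ (c(C) = -3/6 = -3*⅙ = -½)
X = 116281/4 (X = (-½ + 171)² = (341/2)² = 116281/4 ≈ 29070.)
1/(X + 573152) = 1/(116281/4 + 573152) = 1/(2408889/4) = 4/2408889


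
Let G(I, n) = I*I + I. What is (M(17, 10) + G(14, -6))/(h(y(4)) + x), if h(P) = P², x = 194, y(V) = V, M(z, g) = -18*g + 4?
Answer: 17/105 ≈ 0.16190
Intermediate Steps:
M(z, g) = 4 - 18*g
G(I, n) = I + I² (G(I, n) = I² + I = I + I²)
(M(17, 10) + G(14, -6))/(h(y(4)) + x) = ((4 - 18*10) + 14*(1 + 14))/(4² + 194) = ((4 - 180) + 14*15)/(16 + 194) = (-176 + 210)/210 = 34*(1/210) = 17/105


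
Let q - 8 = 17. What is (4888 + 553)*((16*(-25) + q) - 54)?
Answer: -2334189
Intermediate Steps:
q = 25 (q = 8 + 17 = 25)
(4888 + 553)*((16*(-25) + q) - 54) = (4888 + 553)*((16*(-25) + 25) - 54) = 5441*((-400 + 25) - 54) = 5441*(-375 - 54) = 5441*(-429) = -2334189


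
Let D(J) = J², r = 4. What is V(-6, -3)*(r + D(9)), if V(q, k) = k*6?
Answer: -1530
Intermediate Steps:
V(q, k) = 6*k
V(-6, -3)*(r + D(9)) = (6*(-3))*(4 + 9²) = -18*(4 + 81) = -18*85 = -1530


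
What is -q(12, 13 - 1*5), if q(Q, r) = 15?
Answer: -15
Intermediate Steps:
-q(12, 13 - 1*5) = -1*15 = -15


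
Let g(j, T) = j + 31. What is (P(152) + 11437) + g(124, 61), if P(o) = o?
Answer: 11744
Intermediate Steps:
g(j, T) = 31 + j
(P(152) + 11437) + g(124, 61) = (152 + 11437) + (31 + 124) = 11589 + 155 = 11744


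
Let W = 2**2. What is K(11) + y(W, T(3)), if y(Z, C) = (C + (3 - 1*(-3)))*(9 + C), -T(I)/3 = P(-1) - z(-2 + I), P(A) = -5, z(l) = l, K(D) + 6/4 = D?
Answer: 1315/2 ≈ 657.50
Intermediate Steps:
K(D) = -3/2 + D
W = 4
T(I) = 9 + 3*I (T(I) = -3*(-5 - (-2 + I)) = -3*(-5 + (2 - I)) = -3*(-3 - I) = 9 + 3*I)
y(Z, C) = (6 + C)*(9 + C) (y(Z, C) = (C + (3 + 3))*(9 + C) = (C + 6)*(9 + C) = (6 + C)*(9 + C))
K(11) + y(W, T(3)) = (-3/2 + 11) + (54 + (9 + 3*3)**2 + 15*(9 + 3*3)) = 19/2 + (54 + (9 + 9)**2 + 15*(9 + 9)) = 19/2 + (54 + 18**2 + 15*18) = 19/2 + (54 + 324 + 270) = 19/2 + 648 = 1315/2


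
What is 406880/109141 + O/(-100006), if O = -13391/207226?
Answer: 8432118846196411/2261820987717196 ≈ 3.7280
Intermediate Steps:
O = -13391/207226 (O = -13391*1/207226 = -13391/207226 ≈ -0.064620)
406880/109141 + O/(-100006) = 406880/109141 - 13391/207226/(-100006) = 406880*(1/109141) - 13391/207226*(-1/100006) = 406880/109141 + 13391/20723843356 = 8432118846196411/2261820987717196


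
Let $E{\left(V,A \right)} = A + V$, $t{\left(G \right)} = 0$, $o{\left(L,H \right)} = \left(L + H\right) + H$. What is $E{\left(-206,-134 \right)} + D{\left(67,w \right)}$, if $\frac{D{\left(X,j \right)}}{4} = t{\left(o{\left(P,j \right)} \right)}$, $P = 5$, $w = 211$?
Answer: $-340$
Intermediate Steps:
$o{\left(L,H \right)} = L + 2 H$ ($o{\left(L,H \right)} = \left(H + L\right) + H = L + 2 H$)
$D{\left(X,j \right)} = 0$ ($D{\left(X,j \right)} = 4 \cdot 0 = 0$)
$E{\left(-206,-134 \right)} + D{\left(67,w \right)} = \left(-134 - 206\right) + 0 = -340 + 0 = -340$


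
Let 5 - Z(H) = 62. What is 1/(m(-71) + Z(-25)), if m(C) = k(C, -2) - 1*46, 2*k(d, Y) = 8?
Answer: -1/99 ≈ -0.010101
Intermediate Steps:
k(d, Y) = 4 (k(d, Y) = (½)*8 = 4)
Z(H) = -57 (Z(H) = 5 - 1*62 = 5 - 62 = -57)
m(C) = -42 (m(C) = 4 - 1*46 = 4 - 46 = -42)
1/(m(-71) + Z(-25)) = 1/(-42 - 57) = 1/(-99) = -1/99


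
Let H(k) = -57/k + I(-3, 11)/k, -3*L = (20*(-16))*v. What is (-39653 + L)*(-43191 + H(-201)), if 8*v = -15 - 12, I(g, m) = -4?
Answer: 347366057290/201 ≈ 1.7282e+9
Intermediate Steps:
v = -27/8 (v = (-15 - 12)/8 = (1/8)*(-27) = -27/8 ≈ -3.3750)
L = -360 (L = -20*(-16)*(-27)/(3*8) = -(-320)*(-27)/(3*8) = -1/3*1080 = -360)
H(k) = -61/k (H(k) = -57/k - 4/k = -61/k)
(-39653 + L)*(-43191 + H(-201)) = (-39653 - 360)*(-43191 - 61/(-201)) = -40013*(-43191 - 61*(-1/201)) = -40013*(-43191 + 61/201) = -40013*(-8681330/201) = 347366057290/201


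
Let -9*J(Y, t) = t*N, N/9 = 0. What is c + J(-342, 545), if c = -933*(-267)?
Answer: 249111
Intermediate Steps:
N = 0 (N = 9*0 = 0)
J(Y, t) = 0 (J(Y, t) = -t*0/9 = -1/9*0 = 0)
c = 249111
c + J(-342, 545) = 249111 + 0 = 249111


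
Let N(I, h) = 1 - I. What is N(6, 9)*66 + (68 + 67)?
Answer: -195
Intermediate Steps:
N(6, 9)*66 + (68 + 67) = (1 - 1*6)*66 + (68 + 67) = (1 - 6)*66 + 135 = -5*66 + 135 = -330 + 135 = -195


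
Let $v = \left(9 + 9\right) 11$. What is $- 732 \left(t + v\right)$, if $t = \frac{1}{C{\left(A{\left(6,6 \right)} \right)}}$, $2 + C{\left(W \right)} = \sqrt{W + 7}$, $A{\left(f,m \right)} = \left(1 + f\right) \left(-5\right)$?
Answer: $- \frac{579561}{4} + \frac{183 i \sqrt{7}}{4} \approx -1.4489 \cdot 10^{5} + 121.04 i$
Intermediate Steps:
$A{\left(f,m \right)} = -5 - 5 f$
$C{\left(W \right)} = -2 + \sqrt{7 + W}$ ($C{\left(W \right)} = -2 + \sqrt{W + 7} = -2 + \sqrt{7 + W}$)
$t = \frac{1}{-2 + 2 i \sqrt{7}}$ ($t = \frac{1}{-2 + \sqrt{7 - 35}} = \frac{1}{-2 + \sqrt{-28}} = \frac{1}{-2 + 2 i \sqrt{7}} \approx -0.0625 - 0.16536 i$)
$v = 198$ ($v = 18 \cdot 11 = 198$)
$- 732 \left(t + v\right) = - 732 \left(\left(- \frac{1}{16} - \frac{i \sqrt{7}}{16}\right) + 198\right) = - 732 \left(\frac{3167}{16} - \frac{i \sqrt{7}}{16}\right) = - \frac{579561}{4} + \frac{183 i \sqrt{7}}{4}$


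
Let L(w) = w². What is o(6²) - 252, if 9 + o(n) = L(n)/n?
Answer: -225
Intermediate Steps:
o(n) = -9 + n (o(n) = -9 + n²/n = -9 + n)
o(6²) - 252 = (-9 + 6²) - 252 = (-9 + 36) - 252 = 27 - 252 = -225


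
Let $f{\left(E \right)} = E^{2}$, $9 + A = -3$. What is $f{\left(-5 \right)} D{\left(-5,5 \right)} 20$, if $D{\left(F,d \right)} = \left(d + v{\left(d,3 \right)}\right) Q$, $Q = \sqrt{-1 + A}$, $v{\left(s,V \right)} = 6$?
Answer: $5500 i \sqrt{13} \approx 19831.0 i$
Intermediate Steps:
$A = -12$ ($A = -9 - 3 = -12$)
$Q = i \sqrt{13}$ ($Q = \sqrt{-1 - 12} = \sqrt{-13} = i \sqrt{13} \approx 3.6056 i$)
$D{\left(F,d \right)} = i \sqrt{13} \left(6 + d\right)$ ($D{\left(F,d \right)} = \left(d + 6\right) i \sqrt{13} = \left(6 + d\right) i \sqrt{13} = i \sqrt{13} \left(6 + d\right)$)
$f{\left(-5 \right)} D{\left(-5,5 \right)} 20 = \left(-5\right)^{2} i \sqrt{13} \left(6 + 5\right) 20 = 25 i \sqrt{13} \cdot 11 \cdot 20 = 25 \cdot 11 i \sqrt{13} \cdot 20 = 275 i \sqrt{13} \cdot 20 = 5500 i \sqrt{13}$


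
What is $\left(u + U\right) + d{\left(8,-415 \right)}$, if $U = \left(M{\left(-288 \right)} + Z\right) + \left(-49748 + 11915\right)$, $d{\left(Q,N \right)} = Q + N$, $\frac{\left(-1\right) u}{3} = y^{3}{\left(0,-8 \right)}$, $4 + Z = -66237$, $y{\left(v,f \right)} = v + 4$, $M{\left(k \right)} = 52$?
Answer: $-104621$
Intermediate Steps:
$y{\left(v,f \right)} = 4 + v$
$Z = -66241$ ($Z = -4 - 66237 = -66241$)
$u = -192$ ($u = - 3 \left(4 + 0\right)^{3} = - 3 \cdot 4^{3} = \left(-3\right) 64 = -192$)
$d{\left(Q,N \right)} = N + Q$
$U = -104022$ ($U = \left(52 - 66241\right) + \left(-49748 + 11915\right) = -66189 - 37833 = -104022$)
$\left(u + U\right) + d{\left(8,-415 \right)} = \left(-192 - 104022\right) + \left(-415 + 8\right) = -104214 - 407 = -104621$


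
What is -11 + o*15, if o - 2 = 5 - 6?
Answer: 4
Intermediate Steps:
o = 1 (o = 2 + (5 - 6) = 2 - 1 = 1)
-11 + o*15 = -11 + 1*15 = -11 + 15 = 4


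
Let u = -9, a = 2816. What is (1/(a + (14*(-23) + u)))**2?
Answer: 1/6175225 ≈ 1.6194e-7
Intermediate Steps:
(1/(a + (14*(-23) + u)))**2 = (1/(2816 + (14*(-23) - 9)))**2 = (1/(2816 + (-322 - 9)))**2 = (1/(2816 - 331))**2 = (1/2485)**2 = 1/6175225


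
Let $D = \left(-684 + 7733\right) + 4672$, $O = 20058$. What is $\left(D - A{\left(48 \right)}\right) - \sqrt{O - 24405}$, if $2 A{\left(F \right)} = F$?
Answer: $11697 - 3 i \sqrt{483} \approx 11697.0 - 65.932 i$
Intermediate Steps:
$A{\left(F \right)} = \frac{F}{2}$
$D = 11721$ ($D = 7049 + 4672 = 11721$)
$\left(D - A{\left(48 \right)}\right) - \sqrt{O - 24405} = \left(11721 - \frac{1}{2} \cdot 48\right) - \sqrt{20058 - 24405} = \left(11721 - 24\right) - \sqrt{-4347} = \left(11721 - 24\right) - 3 i \sqrt{483} = 11697 - 3 i \sqrt{483}$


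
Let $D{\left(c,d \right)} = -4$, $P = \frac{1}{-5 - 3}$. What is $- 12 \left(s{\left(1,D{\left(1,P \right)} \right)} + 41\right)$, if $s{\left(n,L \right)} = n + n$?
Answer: $-516$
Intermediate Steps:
$P = - \frac{1}{8}$ ($P = \frac{1}{-8} = - \frac{1}{8} \approx -0.125$)
$s{\left(n,L \right)} = 2 n$
$- 12 \left(s{\left(1,D{\left(1,P \right)} \right)} + 41\right) = - 12 \left(2 \cdot 1 + 41\right) = - 12 \left(2 + 41\right) = \left(-12\right) 43 = -516$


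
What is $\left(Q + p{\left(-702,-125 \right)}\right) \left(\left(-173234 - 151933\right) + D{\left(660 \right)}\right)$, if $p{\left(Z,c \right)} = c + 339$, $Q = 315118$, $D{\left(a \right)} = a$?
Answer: $-102327441324$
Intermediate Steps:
$p{\left(Z,c \right)} = 339 + c$
$\left(Q + p{\left(-702,-125 \right)}\right) \left(\left(-173234 - 151933\right) + D{\left(660 \right)}\right) = \left(315118 + \left(339 - 125\right)\right) \left(\left(-173234 - 151933\right) + 660\right) = \left(315118 + 214\right) \left(-325167 + 660\right) = 315332 \left(-324507\right) = -102327441324$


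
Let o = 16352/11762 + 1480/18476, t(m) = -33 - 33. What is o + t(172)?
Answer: -1752905460/27164339 ≈ -64.530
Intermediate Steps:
t(m) = -66
o = 39940914/27164339 (o = 16352*(1/11762) + 1480*(1/18476) = 8176/5881 + 370/4619 = 39940914/27164339 ≈ 1.4703)
o + t(172) = 39940914/27164339 - 66 = -1752905460/27164339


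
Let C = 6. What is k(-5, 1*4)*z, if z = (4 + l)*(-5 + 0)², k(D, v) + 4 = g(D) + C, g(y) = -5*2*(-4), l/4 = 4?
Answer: 21000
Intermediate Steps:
l = 16 (l = 4*4 = 16)
g(y) = 40 (g(y) = -10*(-4) = 40)
k(D, v) = 42 (k(D, v) = -4 + (40 + 6) = -4 + 46 = 42)
z = 500 (z = (4 + 16)*(-5 + 0)² = 20*(-5)² = 20*25 = 500)
k(-5, 1*4)*z = 42*500 = 21000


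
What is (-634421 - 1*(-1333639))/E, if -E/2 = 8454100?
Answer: -349609/8454100 ≈ -0.041354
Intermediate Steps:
E = -16908200 (E = -2*8454100 = -16908200)
(-634421 - 1*(-1333639))/E = (-634421 - 1*(-1333639))/(-16908200) = (-634421 + 1333639)*(-1/16908200) = 699218*(-1/16908200) = -349609/8454100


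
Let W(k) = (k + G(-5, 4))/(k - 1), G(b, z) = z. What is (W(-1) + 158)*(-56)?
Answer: -8764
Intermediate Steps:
W(k) = (4 + k)/(-1 + k) (W(k) = (k + 4)/(k - 1) = (4 + k)/(-1 + k))
(W(-1) + 158)*(-56) = ((4 - 1)/(-1 - 1) + 158)*(-56) = (3/(-2) + 158)*(-56) = (-½*3 + 158)*(-56) = (-3/2 + 158)*(-56) = (313/2)*(-56) = -8764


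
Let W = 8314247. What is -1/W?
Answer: -1/8314247 ≈ -1.2028e-7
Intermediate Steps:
-1/W = -1/8314247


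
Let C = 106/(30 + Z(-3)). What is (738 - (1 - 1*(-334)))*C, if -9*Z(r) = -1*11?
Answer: 384462/281 ≈ 1368.2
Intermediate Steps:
Z(r) = 11/9 (Z(r) = -(-1)*11/9 = -⅑*(-11) = 11/9)
C = 954/281 (C = 106/(30 + 11/9) = 106/(281/9) = 106*(9/281) = 954/281 ≈ 3.3950)
(738 - (1 - 1*(-334)))*C = (738 - (1 - 1*(-334)))*(954/281) = (738 - (1 + 334))*(954/281) = (738 - 1*335)*(954/281) = (738 - 335)*(954/281) = 403*(954/281) = 384462/281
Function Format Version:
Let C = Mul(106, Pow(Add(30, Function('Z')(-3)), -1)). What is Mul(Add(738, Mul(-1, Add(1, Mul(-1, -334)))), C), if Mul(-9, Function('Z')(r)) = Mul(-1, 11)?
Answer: Rational(384462, 281) ≈ 1368.2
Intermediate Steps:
Function('Z')(r) = Rational(11, 9) (Function('Z')(r) = Mul(Rational(-1, 9), Mul(-1, 11)) = Mul(Rational(-1, 9), -11) = Rational(11, 9))
C = Rational(954, 281) (C = Mul(106, Pow(Add(30, Rational(11, 9)), -1)) = Mul(106, Pow(Rational(281, 9), -1)) = Mul(106, Rational(9, 281)) = Rational(954, 281) ≈ 3.3950)
Mul(Add(738, Mul(-1, Add(1, Mul(-1, -334)))), C) = Mul(Add(738, Mul(-1, Add(1, Mul(-1, -334)))), Rational(954, 281)) = Mul(Add(738, Mul(-1, Add(1, 334))), Rational(954, 281)) = Mul(Add(738, Mul(-1, 335)), Rational(954, 281)) = Mul(Add(738, -335), Rational(954, 281)) = Mul(403, Rational(954, 281)) = Rational(384462, 281)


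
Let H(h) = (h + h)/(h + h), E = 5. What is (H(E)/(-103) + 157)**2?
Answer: 261468900/10609 ≈ 24646.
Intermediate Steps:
H(h) = 1 (H(h) = (2*h)/((2*h)) = (2*h)*(1/(2*h)) = 1)
(H(E)/(-103) + 157)**2 = (1/(-103) + 157)**2 = (1*(-1/103) + 157)**2 = (-1/103 + 157)**2 = (16170/103)**2 = 261468900/10609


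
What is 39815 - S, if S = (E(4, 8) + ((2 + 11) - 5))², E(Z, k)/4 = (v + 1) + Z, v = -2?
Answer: 39415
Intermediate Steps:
E(Z, k) = -4 + 4*Z (E(Z, k) = 4*((-2 + 1) + Z) = 4*(-1 + Z) = -4 + 4*Z)
S = 400 (S = ((-4 + 4*4) + ((2 + 11) - 5))² = ((-4 + 16) + (13 - 5))² = (12 + 8)² = 20² = 400)
39815 - S = 39815 - 1*400 = 39815 - 400 = 39415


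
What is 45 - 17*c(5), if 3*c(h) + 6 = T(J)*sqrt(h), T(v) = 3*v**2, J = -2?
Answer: 79 - 68*sqrt(5) ≈ -73.053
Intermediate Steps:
c(h) = -2 + 4*sqrt(h) (c(h) = -2 + ((3*(-2)**2)*sqrt(h))/3 = -2 + ((3*4)*sqrt(h))/3 = -2 + (12*sqrt(h))/3 = -2 + 4*sqrt(h))
45 - 17*c(5) = 45 - 17*(-2 + 4*sqrt(5)) = 45 + (34 - 68*sqrt(5)) = 79 - 68*sqrt(5)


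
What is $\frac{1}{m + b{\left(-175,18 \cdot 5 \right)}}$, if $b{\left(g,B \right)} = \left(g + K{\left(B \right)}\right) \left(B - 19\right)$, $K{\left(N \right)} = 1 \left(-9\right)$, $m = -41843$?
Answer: $- \frac{1}{54907} \approx -1.8213 \cdot 10^{-5}$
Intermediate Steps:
$K{\left(N \right)} = -9$
$b{\left(g,B \right)} = \left(-19 + B\right) \left(-9 + g\right)$ ($b{\left(g,B \right)} = \left(g - 9\right) \left(B - 19\right) = \left(-9 + g\right) \left(-19 + B\right) = \left(-19 + B\right) \left(-9 + g\right)$)
$\frac{1}{m + b{\left(-175,18 \cdot 5 \right)}} = \frac{1}{-41843 + \left(171 - -3325 - 9 \cdot 18 \cdot 5 + 18 \cdot 5 \left(-175\right)\right)} = \frac{1}{-41843 + \left(171 + 3325 - 810 + 90 \left(-175\right)\right)} = \frac{1}{-41843 + \left(171 + 3325 - 810 - 15750\right)} = \frac{1}{-41843 - 13064} = \frac{1}{-54907} = - \frac{1}{54907}$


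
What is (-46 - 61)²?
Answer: 11449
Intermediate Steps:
(-46 - 61)² = (-107)² = 11449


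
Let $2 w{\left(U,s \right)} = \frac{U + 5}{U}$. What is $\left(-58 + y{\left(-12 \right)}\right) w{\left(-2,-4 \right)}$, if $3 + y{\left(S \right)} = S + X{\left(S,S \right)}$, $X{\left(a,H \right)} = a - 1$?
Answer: $\frac{129}{2} \approx 64.5$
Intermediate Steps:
$w{\left(U,s \right)} = \frac{5 + U}{2 U}$ ($w{\left(U,s \right)} = \frac{\left(U + 5\right) \frac{1}{U}}{2} = \frac{\left(5 + U\right) \frac{1}{U}}{2} = \frac{\frac{1}{U} \left(5 + U\right)}{2} = \frac{5 + U}{2 U}$)
$X{\left(a,H \right)} = -1 + a$
$y{\left(S \right)} = -4 + 2 S$ ($y{\left(S \right)} = -3 + \left(S + \left(-1 + S\right)\right) = -3 + \left(-1 + 2 S\right) = -4 + 2 S$)
$\left(-58 + y{\left(-12 \right)}\right) w{\left(-2,-4 \right)} = \left(-58 + \left(-4 + 2 \left(-12\right)\right)\right) \frac{5 - 2}{2 \left(-2\right)} = \left(-58 - 28\right) \frac{1}{2} \left(- \frac{1}{2}\right) 3 = \left(-58 - 28\right) \left(- \frac{3}{4}\right) = \left(-86\right) \left(- \frac{3}{4}\right) = \frac{129}{2}$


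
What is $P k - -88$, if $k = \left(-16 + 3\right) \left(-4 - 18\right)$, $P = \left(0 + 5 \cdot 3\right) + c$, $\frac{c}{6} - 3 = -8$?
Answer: $-4202$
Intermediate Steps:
$c = -30$ ($c = 18 + 6 \left(-8\right) = 18 - 48 = -30$)
$P = -15$ ($P = \left(0 + 5 \cdot 3\right) - 30 = \left(0 + 15\right) - 30 = 15 - 30 = -15$)
$k = 286$ ($k = \left(-13\right) \left(-22\right) = 286$)
$P k - -88 = \left(-15\right) 286 - -88 = -4290 + 88 = -4202$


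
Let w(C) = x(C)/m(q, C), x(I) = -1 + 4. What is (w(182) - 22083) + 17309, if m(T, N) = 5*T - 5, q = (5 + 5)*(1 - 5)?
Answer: -978673/205 ≈ -4774.0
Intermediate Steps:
q = -40 (q = 10*(-4) = -40)
m(T, N) = -5 + 5*T
x(I) = 3
w(C) = -3/205 (w(C) = 3/(-5 + 5*(-40)) = 3/(-5 - 200) = 3/(-205) = 3*(-1/205) = -3/205)
(w(182) - 22083) + 17309 = (-3/205 - 22083) + 17309 = -4527018/205 + 17309 = -978673/205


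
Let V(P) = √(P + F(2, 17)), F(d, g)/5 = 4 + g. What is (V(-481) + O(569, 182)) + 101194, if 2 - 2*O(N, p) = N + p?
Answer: 201639/2 + 2*I*√94 ≈ 1.0082e+5 + 19.391*I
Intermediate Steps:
O(N, p) = 1 - N/2 - p/2 (O(N, p) = 1 - (N + p)/2 = 1 + (-N/2 - p/2) = 1 - N/2 - p/2)
F(d, g) = 20 + 5*g (F(d, g) = 5*(4 + g) = 20 + 5*g)
V(P) = √(105 + P) (V(P) = √(P + (20 + 5*17)) = √(P + (20 + 85)) = √(P + 105) = √(105 + P))
(V(-481) + O(569, 182)) + 101194 = (√(105 - 481) + (1 - ½*569 - ½*182)) + 101194 = (√(-376) + (1 - 569/2 - 91)) + 101194 = (2*I*√94 - 749/2) + 101194 = (-749/2 + 2*I*√94) + 101194 = 201639/2 + 2*I*√94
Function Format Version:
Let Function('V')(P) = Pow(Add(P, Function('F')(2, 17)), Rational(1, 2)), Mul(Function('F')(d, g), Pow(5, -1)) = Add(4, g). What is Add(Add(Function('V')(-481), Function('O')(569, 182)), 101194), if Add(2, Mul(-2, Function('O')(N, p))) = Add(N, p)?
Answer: Add(Rational(201639, 2), Mul(2, I, Pow(94, Rational(1, 2)))) ≈ Add(1.0082e+5, Mul(19.391, I))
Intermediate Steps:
Function('O')(N, p) = Add(1, Mul(Rational(-1, 2), N), Mul(Rational(-1, 2), p)) (Function('O')(N, p) = Add(1, Mul(Rational(-1, 2), Add(N, p))) = Add(1, Add(Mul(Rational(-1, 2), N), Mul(Rational(-1, 2), p))) = Add(1, Mul(Rational(-1, 2), N), Mul(Rational(-1, 2), p)))
Function('F')(d, g) = Add(20, Mul(5, g)) (Function('F')(d, g) = Mul(5, Add(4, g)) = Add(20, Mul(5, g)))
Function('V')(P) = Pow(Add(105, P), Rational(1, 2)) (Function('V')(P) = Pow(Add(P, Add(20, Mul(5, 17))), Rational(1, 2)) = Pow(Add(P, Add(20, 85)), Rational(1, 2)) = Pow(Add(P, 105), Rational(1, 2)) = Pow(Add(105, P), Rational(1, 2)))
Add(Add(Function('V')(-481), Function('O')(569, 182)), 101194) = Add(Add(Pow(Add(105, -481), Rational(1, 2)), Add(1, Mul(Rational(-1, 2), 569), Mul(Rational(-1, 2), 182))), 101194) = Add(Add(Pow(-376, Rational(1, 2)), Add(1, Rational(-569, 2), -91)), 101194) = Add(Add(Mul(2, I, Pow(94, Rational(1, 2))), Rational(-749, 2)), 101194) = Add(Add(Rational(-749, 2), Mul(2, I, Pow(94, Rational(1, 2)))), 101194) = Add(Rational(201639, 2), Mul(2, I, Pow(94, Rational(1, 2))))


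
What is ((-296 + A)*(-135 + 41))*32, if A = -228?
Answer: 1576192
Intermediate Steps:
((-296 + A)*(-135 + 41))*32 = ((-296 - 228)*(-135 + 41))*32 = -524*(-94)*32 = 49256*32 = 1576192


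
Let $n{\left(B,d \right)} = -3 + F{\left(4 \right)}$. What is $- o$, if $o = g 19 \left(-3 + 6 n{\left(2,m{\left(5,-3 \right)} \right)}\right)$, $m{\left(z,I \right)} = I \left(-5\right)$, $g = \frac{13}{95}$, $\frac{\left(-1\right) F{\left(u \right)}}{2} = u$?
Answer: $\frac{897}{5} \approx 179.4$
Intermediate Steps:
$F{\left(u \right)} = - 2 u$
$g = \frac{13}{95}$ ($g = 13 \cdot \frac{1}{95} = \frac{13}{95} \approx 0.13684$)
$m{\left(z,I \right)} = - 5 I$
$n{\left(B,d \right)} = -11$ ($n{\left(B,d \right)} = -3 - 8 = -11$)
$o = - \frac{897}{5}$ ($o = \frac{13}{95} \cdot 19 \left(-3 + 6 \left(-11\right)\right) = \frac{13 \left(-3 - 66\right)}{5} = \frac{13}{5} \left(-69\right) = - \frac{897}{5} \approx -179.4$)
$- o = \left(-1\right) \left(- \frac{897}{5}\right) = \frac{897}{5}$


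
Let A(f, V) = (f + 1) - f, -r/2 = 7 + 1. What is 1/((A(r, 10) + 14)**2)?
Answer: 1/225 ≈ 0.0044444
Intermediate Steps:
r = -16 (r = -2*(7 + 1) = -2*8 = -16)
A(f, V) = 1 (A(f, V) = (1 + f) - f = 1)
1/((A(r, 10) + 14)**2) = 1/((1 + 14)**2) = 1/(15**2) = 1/225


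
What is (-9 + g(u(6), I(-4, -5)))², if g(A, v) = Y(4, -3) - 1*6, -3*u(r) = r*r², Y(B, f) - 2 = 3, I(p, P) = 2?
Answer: 100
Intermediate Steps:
Y(B, f) = 5 (Y(B, f) = 2 + 3 = 5)
u(r) = -r³/3 (u(r) = -r*r²/3 = -r³/3)
g(A, v) = -1 (g(A, v) = 5 - 1*6 = 5 - 6 = -1)
(-9 + g(u(6), I(-4, -5)))² = (-9 - 1)² = (-10)² = 100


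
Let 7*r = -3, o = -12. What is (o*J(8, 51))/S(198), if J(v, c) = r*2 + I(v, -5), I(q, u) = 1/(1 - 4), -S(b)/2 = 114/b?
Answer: -1650/133 ≈ -12.406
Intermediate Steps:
r = -3/7 (r = (1/7)*(-3) = -3/7 ≈ -0.42857)
S(b) = -228/b
I(q, u) = -1/3 (I(q, u) = 1/(-3) = -1/3)
J(v, c) = -25/21 (J(v, c) = -3/7*2 - 1/3 = -6/7 - 1/3 = -25/21)
(o*J(8, 51))/S(198) = (-12*(-25/21))/((-228/198)) = 100/(7*((-228*1/198))) = 100/(7*(-38/33)) = (100/7)*(-33/38) = -1650/133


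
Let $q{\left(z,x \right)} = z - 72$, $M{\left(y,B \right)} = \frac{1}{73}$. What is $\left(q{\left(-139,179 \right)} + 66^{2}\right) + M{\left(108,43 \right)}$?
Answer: $\frac{302586}{73} \approx 4145.0$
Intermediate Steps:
$M{\left(y,B \right)} = \frac{1}{73}$
$q{\left(z,x \right)} = -72 + z$ ($q{\left(z,x \right)} = z - 72 = -72 + z$)
$\left(q{\left(-139,179 \right)} + 66^{2}\right) + M{\left(108,43 \right)} = \left(\left(-72 - 139\right) + 66^{2}\right) + \frac{1}{73} = \left(-211 + 4356\right) + \frac{1}{73} = 4145 + \frac{1}{73} = \frac{302586}{73}$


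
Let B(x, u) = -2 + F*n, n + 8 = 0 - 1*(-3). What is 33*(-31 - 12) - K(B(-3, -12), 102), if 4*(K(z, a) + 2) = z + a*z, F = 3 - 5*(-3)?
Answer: 952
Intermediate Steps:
n = -5 (n = -8 + (0 - 1*(-3)) = -8 + (0 + 3) = -8 + 3 = -5)
F = 18 (F = 3 + 15 = 18)
B(x, u) = -92 (B(x, u) = -2 + 18*(-5) = -2 - 90 = -92)
K(z, a) = -2 + z/4 + a*z/4 (K(z, a) = -2 + (z + a*z)/4 = -2 + (z/4 + a*z/4) = -2 + z/4 + a*z/4)
33*(-31 - 12) - K(B(-3, -12), 102) = 33*(-31 - 12) - (-2 + (¼)*(-92) + (¼)*102*(-92)) = 33*(-43) - (-2 - 23 - 2346) = -1419 - 1*(-2371) = -1419 + 2371 = 952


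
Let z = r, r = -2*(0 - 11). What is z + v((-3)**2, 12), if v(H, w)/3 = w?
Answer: 58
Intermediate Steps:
v(H, w) = 3*w
r = 22 (r = -2*(-11) = 22)
z = 22
z + v((-3)**2, 12) = 22 + 3*12 = 22 + 36 = 58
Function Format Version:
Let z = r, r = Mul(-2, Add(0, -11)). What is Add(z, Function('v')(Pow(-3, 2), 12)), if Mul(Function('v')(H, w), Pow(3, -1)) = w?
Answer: 58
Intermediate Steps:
Function('v')(H, w) = Mul(3, w)
r = 22 (r = Mul(-2, -11) = 22)
z = 22
Add(z, Function('v')(Pow(-3, 2), 12)) = Add(22, Mul(3, 12)) = Add(22, 36) = 58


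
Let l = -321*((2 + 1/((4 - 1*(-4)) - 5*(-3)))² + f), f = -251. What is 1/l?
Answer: 529/41912970 ≈ 1.2621e-5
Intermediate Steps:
l = 41912970/529 (l = -321*((2 + 1/((4 - 1*(-4)) - 5*(-3)))² - 251) = -321*((2 + 1/((4 + 4) + 15))² - 251) = -321*((2 + 1/(8 + 15))² - 251) = -321*((2 + 1/23)² - 251) = -321*((47/23)² - 251) = -321*(2209/529 - 251) = -321*(-130570/529) = 41912970/529 ≈ 79231.)
1/l = 1/(41912970/529) = 529/41912970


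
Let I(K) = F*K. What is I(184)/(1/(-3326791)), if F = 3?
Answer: -1836388632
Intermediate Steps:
I(K) = 3*K
I(184)/(1/(-3326791)) = (3*184)/(1/(-3326791)) = 552/(-1/3326791) = 552*(-3326791) = -1836388632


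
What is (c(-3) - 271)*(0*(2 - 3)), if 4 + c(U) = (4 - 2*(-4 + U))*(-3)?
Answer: 0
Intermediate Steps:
c(U) = -40 + 6*U (c(U) = -4 + (4 - 2*(-4 + U))*(-3) = -4 + (4 + (8 - 2*U))*(-3) = -4 + (12 - 2*U)*(-3) = -4 + (-36 + 6*U) = -40 + 6*U)
(c(-3) - 271)*(0*(2 - 3)) = ((-40 + 6*(-3)) - 271)*(0*(2 - 3)) = ((-40 - 18) - 271)*(0*(-1)) = (-58 - 271)*0 = -329*0 = 0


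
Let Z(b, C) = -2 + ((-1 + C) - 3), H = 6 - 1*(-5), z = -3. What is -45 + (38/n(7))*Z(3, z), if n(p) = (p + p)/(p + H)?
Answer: -3393/7 ≈ -484.71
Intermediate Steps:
H = 11 (H = 6 + 5 = 11)
n(p) = 2*p/(11 + p) (n(p) = (p + p)/(p + 11) = (2*p)/(11 + p) = 2*p/(11 + p))
Z(b, C) = -6 + C (Z(b, C) = -2 + (-4 + C) = -6 + C)
-45 + (38/n(7))*Z(3, z) = -45 + (38/((2*7/(11 + 7))))*(-6 - 3) = -45 + (38/((2*7/18)))*(-9) = -45 + (38/((2*7*(1/18))))*(-9) = -45 + (38/(7/9))*(-9) = -45 + (38*(9/7))*(-9) = -45 + (342/7)*(-9) = -45 - 3078/7 = -3393/7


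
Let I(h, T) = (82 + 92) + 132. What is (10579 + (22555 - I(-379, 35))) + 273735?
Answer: 306563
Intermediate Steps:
I(h, T) = 306 (I(h, T) = 174 + 132 = 306)
(10579 + (22555 - I(-379, 35))) + 273735 = (10579 + (22555 - 1*306)) + 273735 = (10579 + (22555 - 306)) + 273735 = (10579 + 22249) + 273735 = 32828 + 273735 = 306563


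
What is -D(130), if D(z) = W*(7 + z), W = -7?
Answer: 959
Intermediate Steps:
D(z) = -49 - 7*z (D(z) = -7*(7 + z) = -49 - 7*z)
-D(130) = -(-49 - 7*130) = -(-49 - 910) = -1*(-959) = 959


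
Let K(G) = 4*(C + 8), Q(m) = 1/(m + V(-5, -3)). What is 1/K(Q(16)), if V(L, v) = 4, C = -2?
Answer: 1/24 ≈ 0.041667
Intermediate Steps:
Q(m) = 1/(4 + m) (Q(m) = 1/(m + 4) = 1/(4 + m))
K(G) = 24 (K(G) = 4*(-2 + 8) = 4*6 = 24)
1/K(Q(16)) = 1/24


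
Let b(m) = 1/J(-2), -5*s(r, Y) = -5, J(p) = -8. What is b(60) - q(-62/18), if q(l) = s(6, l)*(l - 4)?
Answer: 527/72 ≈ 7.3194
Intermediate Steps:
s(r, Y) = 1 (s(r, Y) = -1/5*(-5) = 1)
q(l) = -4 + l (q(l) = 1*(l - 4) = 1*(-4 + l) = -4 + l)
b(m) = -1/8 (b(m) = 1/(-8) = -1/8)
b(60) - q(-62/18) = -1/8 - (-4 - 62/18) = -1/8 - (-4 - 62*1/18) = -1/8 - (-4 - 31/9) = -1/8 - 1*(-67/9) = -1/8 + 67/9 = 527/72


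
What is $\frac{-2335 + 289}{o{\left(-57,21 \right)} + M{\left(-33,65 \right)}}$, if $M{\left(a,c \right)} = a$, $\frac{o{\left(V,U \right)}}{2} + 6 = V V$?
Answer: $- \frac{682}{2151} \approx -0.31706$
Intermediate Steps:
$o{\left(V,U \right)} = -12 + 2 V^{2}$ ($o{\left(V,U \right)} = -12 + 2 V V = -12 + 2 V^{2}$)
$\frac{-2335 + 289}{o{\left(-57,21 \right)} + M{\left(-33,65 \right)}} = \frac{-2335 + 289}{\left(-12 + 2 \left(-57\right)^{2}\right) - 33} = - \frac{2046}{\left(-12 + 2 \cdot 3249\right) - 33} = - \frac{2046}{\left(-12 + 6498\right) - 33} = - \frac{2046}{6486 - 33} = - \frac{2046}{6453} = \left(-2046\right) \frac{1}{6453} = - \frac{682}{2151}$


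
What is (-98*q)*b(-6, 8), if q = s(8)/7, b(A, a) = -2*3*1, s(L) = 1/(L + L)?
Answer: 21/4 ≈ 5.2500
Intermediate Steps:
s(L) = 1/(2*L)
b(A, a) = -6 (b(A, a) = -6*1 = -6)
q = 1/112 (q = ((1/2)/8)/7 = ((1/2)*(1/8))*(1/7) = (1/16)*(1/7) = 1/112 ≈ 0.0089286)
(-98*q)*b(-6, 8) = -98*1/112*(-6) = -7/8*(-6) = 21/4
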